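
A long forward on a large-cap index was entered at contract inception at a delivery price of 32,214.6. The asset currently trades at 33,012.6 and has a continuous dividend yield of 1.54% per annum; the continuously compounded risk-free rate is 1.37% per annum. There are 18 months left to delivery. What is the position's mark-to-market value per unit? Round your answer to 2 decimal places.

699.40

Current fair forward for the remaining 18 months: F = S·e^((r − q)·T), (r − q) = 0.0137 − 0.0154 = -0.0017
F = 33012.6 · e^(-0.0017 × 18/12) = 33012.6 × 0.99745325 = 32928.5252
Value of long forward = (F − K)·e^(−rT) = (32928.5252 − 32214.6) · e^(−0.0137·18/12)
= 713.9252 × 0.97965971 = 699.40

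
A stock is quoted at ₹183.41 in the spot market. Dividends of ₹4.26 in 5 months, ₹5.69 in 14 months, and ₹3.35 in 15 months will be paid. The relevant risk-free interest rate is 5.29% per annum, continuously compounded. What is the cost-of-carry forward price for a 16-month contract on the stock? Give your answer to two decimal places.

₹183.24

PV(dividends) I = 4.26·e^(−0.0529·5/12) + 5.69·e^(−0.0529·14/12) + 3.35·e^(−0.0529·15/12)
I = 4.1671 + 5.3494 + 3.1356 = 12.6521
F = (S − I)·e^(rT) = (183.41 − 12.6521) · e^(0.0529·16/12)
= 170.7579 · e^0.070533 = 170.7579 × 1.073080 = ₹183.24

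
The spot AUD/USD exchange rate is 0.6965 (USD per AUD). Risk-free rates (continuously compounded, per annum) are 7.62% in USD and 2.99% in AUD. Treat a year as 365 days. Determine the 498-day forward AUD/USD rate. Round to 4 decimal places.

0.7419

F = S·e^((r_USD − r_AUD)T) = 0.6965 · e^((0.0762 − 0.0299) × 498/365)
= 0.6965 · e^0.063171 = 0.6965 × 1.065209
F = 0.7419 USD per AUD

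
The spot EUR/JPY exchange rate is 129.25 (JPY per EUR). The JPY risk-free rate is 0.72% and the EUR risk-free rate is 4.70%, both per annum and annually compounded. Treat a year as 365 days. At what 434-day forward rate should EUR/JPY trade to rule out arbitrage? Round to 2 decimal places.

By covered interest parity, F = S · (1+r_JPY)^T / (1+r_EUR)^T
= 129.25 × 1.008567 / 1.056130 = 129.25 × 0.954965
F = 123.43 JPY per EUR

123.43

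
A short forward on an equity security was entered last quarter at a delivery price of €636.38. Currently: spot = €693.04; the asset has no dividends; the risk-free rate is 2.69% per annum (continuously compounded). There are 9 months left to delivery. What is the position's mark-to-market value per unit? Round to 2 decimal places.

-€69.37

Current fair forward for the remaining 9 months: F = S·e^(r·T), r = 0.0269
F = 693.04 · e^(0.0269 × 9/12) = 693.04 × 1.020380 = 707.1642
Value of long forward = (F − K)·e^(−rT) = (707.1642 − 636.38) · e^(−0.0269·9/12)
= 70.7842 × 0.980027 = 69.37
Short position value = −(long value) = -€69.37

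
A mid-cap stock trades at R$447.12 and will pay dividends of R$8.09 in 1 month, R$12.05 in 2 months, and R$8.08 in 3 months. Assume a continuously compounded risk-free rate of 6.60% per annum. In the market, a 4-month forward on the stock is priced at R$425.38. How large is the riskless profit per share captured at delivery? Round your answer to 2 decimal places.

PV(dividends) I = 8.09·e^(−0.0660·1/12) + 12.05·e^(−0.0660·2/12) + 8.08·e^(−0.0660·3/12) = 27.9116
Fair forward F* = (S − I)·e^(rT) = (447.12 − 27.9116)·e^0.022000 = 419.2084 × 1.022244 = 428.5333
Market R$425.38 < fair 428.5333: forward underpriced → reverse cash-and-carry (short the stock, invest proceeds at r, pay the dividends, go long the forward).
Profit at T = |F_mkt − F*| = |425.38 − 428.5333| = R$3.15 per share

R$3.15 per share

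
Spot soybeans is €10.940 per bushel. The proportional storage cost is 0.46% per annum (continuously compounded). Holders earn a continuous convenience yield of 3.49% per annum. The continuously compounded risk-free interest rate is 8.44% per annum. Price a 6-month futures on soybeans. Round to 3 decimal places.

Net carry = r + u − y = 0.0844 + 0.0046 − 0.0349 = 0.0541
F = S·e^((r+u−y)T) = 10.940 · e^(0.0541 × 6/12) = 10.940 · e^0.027050
= 10.940 × 1.027419 = €11.240 per bushel

€11.240 per bushel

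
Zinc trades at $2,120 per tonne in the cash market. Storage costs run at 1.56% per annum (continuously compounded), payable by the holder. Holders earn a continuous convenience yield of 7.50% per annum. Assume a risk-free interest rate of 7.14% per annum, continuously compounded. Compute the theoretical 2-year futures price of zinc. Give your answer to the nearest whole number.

$2,171 per tonne

Net carry = r + u − y = 0.0714 + 0.0156 − 0.0750 = 0.0120
F = S·e^((r+u−y)T) = 2120 · e^(0.0120 × 2) = 2120 · e^0.024000
= 2120 × 1.024290 = $2,171 per tonne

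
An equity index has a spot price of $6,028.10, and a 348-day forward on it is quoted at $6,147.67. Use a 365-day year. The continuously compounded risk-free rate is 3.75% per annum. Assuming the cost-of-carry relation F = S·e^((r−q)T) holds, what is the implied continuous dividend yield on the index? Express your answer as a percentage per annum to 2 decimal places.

From F = S·e^((r−q)T): (r − q) = ln(F/S)/T
ln(6147.67/6028.10) = ln(1.019835) = 0.019641
(r − q) = 0.019641 / (348/365) = 0.020600
q = r − ln(F/S)/T = 0.0375 − 0.020600 = 0.016900
q = 1.69%

1.69%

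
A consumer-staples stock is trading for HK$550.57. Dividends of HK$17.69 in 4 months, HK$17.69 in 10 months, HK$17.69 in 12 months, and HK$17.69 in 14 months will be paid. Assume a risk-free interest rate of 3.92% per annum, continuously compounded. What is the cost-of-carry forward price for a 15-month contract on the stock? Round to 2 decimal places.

HK$506.29

PV(dividends) I = 17.69·e^(−0.0392·4/12) + 17.69·e^(−0.0392·10/12) + 17.69·e^(−0.0392·12/12) + 17.69·e^(−0.0392·14/12)
I = 17.4604 + 17.1215 + 17.0100 + 16.8992 = 68.4911
F = (S − I)·e^(rT) = (550.57 − 68.4911) · e^(0.0392·15/12)
= 482.0789 · e^0.049000 = 482.0789 × 1.050220 = HK$506.29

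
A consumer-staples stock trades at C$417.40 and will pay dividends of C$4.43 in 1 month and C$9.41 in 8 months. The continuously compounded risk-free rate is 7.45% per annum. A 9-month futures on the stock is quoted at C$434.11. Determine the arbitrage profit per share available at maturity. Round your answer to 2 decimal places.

C$6.85 per share

PV(dividends) I = 4.43·e^(−0.0745·1/12) + 9.41·e^(−0.0745·8/12) = 13.3566
Fair futures F* = (S − I)·e^(rT) = (417.40 − 13.3566)·e^0.055875 = 404.0434 × 1.057465 = 427.2618
Market C$434.11 > fair 427.2618: forward overpriced → cash-and-carry (borrow at r, buy the stock and collect the dividends, short the forward).
Profit at T = |F_mkt − F*| = |434.11 − 427.2618| = C$6.85 per share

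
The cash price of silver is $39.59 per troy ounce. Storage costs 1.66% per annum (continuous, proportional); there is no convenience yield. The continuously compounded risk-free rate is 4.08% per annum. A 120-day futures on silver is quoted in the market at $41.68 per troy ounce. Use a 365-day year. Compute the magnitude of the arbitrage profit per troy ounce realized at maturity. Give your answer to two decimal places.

$1.34 per troy ounce

Fair futures: F* = S·e^(carry·T), with carry = (r + u) = 0.0408 + 0.0166 = 0.0574
F* = 39.59 · e^(0.0574 × 120/365) = 39.59 · e^0.018871 = 39.59 × 1.019050 = $40.3442
Market $41.68 > fair $40.3442: forward overpriced → cash-and-carry (buy spot, short the forward).
At maturity, profit = |F_mkt − F*| = |41.68 − 40.3442| = $1.34 per troy ounce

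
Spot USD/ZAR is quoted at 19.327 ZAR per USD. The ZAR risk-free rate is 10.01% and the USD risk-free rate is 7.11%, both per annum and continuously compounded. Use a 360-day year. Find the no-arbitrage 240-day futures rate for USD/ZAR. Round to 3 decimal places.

F = S·e^((r_ZAR − r_USD)T) = 19.327 · e^((0.1001 − 0.0711) × 240/360)
= 19.327 · e^0.019333 = 19.327 × 1.019521
F = 19.704 ZAR per USD

19.704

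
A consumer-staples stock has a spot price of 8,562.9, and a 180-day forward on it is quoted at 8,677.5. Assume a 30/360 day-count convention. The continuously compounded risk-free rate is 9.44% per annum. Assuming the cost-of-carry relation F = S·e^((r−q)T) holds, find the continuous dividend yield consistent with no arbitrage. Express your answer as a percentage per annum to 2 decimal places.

From F = S·e^((r−q)T): (r − q) = ln(F/S)/T
ln(8677.5/8562.9) = ln(1.013383) = 0.013294
(r − q) = 0.013294 / (180/360) = 0.026588
q = r − ln(F/S)/T = 0.0944 − 0.026588 = 0.067812
q = 6.78%

6.78%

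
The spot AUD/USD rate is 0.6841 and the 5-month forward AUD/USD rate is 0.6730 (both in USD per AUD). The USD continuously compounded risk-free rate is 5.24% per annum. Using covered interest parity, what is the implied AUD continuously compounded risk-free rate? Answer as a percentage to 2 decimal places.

9.17%

F = S·e^((r_USD − r_AUD)T) ⇒ r_AUD = r_USD − ln(F/S)/T
ln(0.6730/0.6841) = -0.016359; /(5/12) = -0.039262
r_AUD = 0.0524 + 0.039262 = 0.091662
r_AUD = 9.17%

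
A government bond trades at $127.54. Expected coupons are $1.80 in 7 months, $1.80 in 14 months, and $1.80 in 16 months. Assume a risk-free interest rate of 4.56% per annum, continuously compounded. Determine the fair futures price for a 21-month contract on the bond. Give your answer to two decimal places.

PV(coupons) I = 1.80·e^(−0.0456·7/12) + 1.80·e^(−0.0456·14/12) + 1.80·e^(−0.0456·16/12)
I = 1.7528 + 1.7067 + 1.6938 = 5.1533
F = (S − I)·e^(rT) = (127.54 − 5.1533) · e^(0.0456·21/12)
= 122.3867 · e^0.079800 = 122.3867 × 1.083070 = $132.55

$132.55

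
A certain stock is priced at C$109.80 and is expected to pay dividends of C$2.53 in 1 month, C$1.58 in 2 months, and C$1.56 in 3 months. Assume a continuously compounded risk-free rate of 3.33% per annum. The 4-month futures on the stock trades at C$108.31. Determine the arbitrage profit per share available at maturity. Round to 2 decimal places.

C$2.99 per share

PV(dividends) I = 2.53·e^(−0.0333·1/12) + 1.58·e^(−0.0333·2/12) + 1.56·e^(−0.0333·3/12) = 5.6413
Fair futures F* = (S − I)·e^(rT) = (109.80 − 5.6413)·e^0.011100 = 104.1587 × 1.011162 = 105.3213
Market C$108.31 > fair 105.3213: forward overpriced → cash-and-carry (borrow at r, buy the stock and collect the dividends, short the forward).
Profit at T = |F_mkt − F*| = |108.31 − 105.3213| = C$2.99 per share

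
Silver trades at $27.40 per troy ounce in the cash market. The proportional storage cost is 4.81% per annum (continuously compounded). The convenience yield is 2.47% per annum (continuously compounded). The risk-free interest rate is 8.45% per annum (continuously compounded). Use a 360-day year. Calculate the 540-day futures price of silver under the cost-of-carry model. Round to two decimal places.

$32.21 per troy ounce

Net carry = r + u − y = 0.0845 + 0.0481 − 0.0247 = 0.1079
F = S·e^((r+u−y)T) = 27.40 · e^(0.1079 × 540/360) = 27.40 · e^0.161850
= 27.40 × 1.175684 = $32.21 per troy ounce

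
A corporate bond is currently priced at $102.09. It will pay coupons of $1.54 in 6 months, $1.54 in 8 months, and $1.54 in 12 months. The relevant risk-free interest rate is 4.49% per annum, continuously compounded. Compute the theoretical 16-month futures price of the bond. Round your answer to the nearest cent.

$103.64

PV(coupons) I = 1.54·e^(−0.0449·6/12) + 1.54·e^(−0.0449·8/12) + 1.54·e^(−0.0449·12/12)
I = 1.5058 + 1.4946 + 1.4724 = 4.4728
F = (S − I)·e^(rT) = (102.09 − 4.4728) · e^(0.0449·16/12)
= 97.6172 · e^0.059867 = 97.6172 × 1.061695 = $103.64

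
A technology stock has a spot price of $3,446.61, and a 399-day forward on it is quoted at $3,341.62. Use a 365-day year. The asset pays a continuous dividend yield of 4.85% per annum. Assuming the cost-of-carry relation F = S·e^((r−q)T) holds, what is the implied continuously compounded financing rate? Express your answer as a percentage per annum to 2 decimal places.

From F = S·e^((r−q)T): (r − q) = ln(F/S)/T
ln(3341.62/3446.61) = ln(0.969538) = -0.030936
(r − q) = -0.030936 / (399/365) = -0.028300
r = ln(F/S)/T + q = -0.028300 + 0.0485 = 0.020200
r = 2.02%

2.02%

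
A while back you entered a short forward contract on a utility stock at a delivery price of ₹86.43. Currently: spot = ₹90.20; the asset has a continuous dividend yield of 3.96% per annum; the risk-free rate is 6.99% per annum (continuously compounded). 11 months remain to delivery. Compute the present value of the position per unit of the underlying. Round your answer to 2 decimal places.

Current fair forward for the remaining 11 months: F = S·e^((r − q)·T), (r − q) = 0.0699 − 0.0396 = 0.0303
F = 90.20 · e^(0.0303 × 11/12) = 90.20 × 1.028164 = 92.7404
Value of long forward = (F − K)·e^(−rT) = (92.7404 − 86.43) · e^(−0.0699·11/12)
= 6.3104 × 0.937935 = 5.92
Short position value = −(long value) = -₹5.92

-₹5.92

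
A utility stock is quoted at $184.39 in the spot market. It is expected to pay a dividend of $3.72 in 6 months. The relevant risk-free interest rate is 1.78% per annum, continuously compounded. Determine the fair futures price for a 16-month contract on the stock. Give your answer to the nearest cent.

PV(dividends) I = 3.72·e^(−0.0178·6/12)
I = 3.6870
F = (S − I)·e^(rT) = (184.39 − 3.6870) · e^(0.0178·16/12)
= 180.7030 · e^0.023733 = 180.7030 × 1.024017 = $185.04

$185.04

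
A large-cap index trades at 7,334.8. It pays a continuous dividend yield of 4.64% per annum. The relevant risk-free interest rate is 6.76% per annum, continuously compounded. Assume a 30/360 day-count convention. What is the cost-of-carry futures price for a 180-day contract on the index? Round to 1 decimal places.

F = S·e^((r − q)T) = 7334.8 · e^((0.0676 − 0.0464) × 180/360)
= 7334.8 · e^0.010600 = 7334.8 × 1.010656
F = 7,413.0

7,413.0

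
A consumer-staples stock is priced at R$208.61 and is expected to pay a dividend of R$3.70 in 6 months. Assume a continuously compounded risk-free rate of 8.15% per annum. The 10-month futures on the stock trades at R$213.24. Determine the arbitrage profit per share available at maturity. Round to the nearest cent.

R$6.23 per share

PV(dividends) I = 3.70·e^(−0.0815·6/12) = 3.5523
Fair futures F* = (S − I)·e^(rT) = (208.61 − 3.5523)·e^0.067917 = 205.0577 × 1.070276 = 219.4683
Market R$213.24 < fair 219.4683: forward underpriced → reverse cash-and-carry (short the stock, invest proceeds at r, pay the dividends, go long the forward).
Profit at T = |F_mkt − F*| = |213.24 − 219.4683| = R$6.23 per share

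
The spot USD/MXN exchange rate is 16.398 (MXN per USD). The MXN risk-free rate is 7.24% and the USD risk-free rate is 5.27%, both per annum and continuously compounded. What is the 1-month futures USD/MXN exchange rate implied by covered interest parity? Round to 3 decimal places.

F = S·e^((r_MXN − r_USD)T) = 16.398 · e^((0.0724 − 0.0527) × 1/12)
= 16.398 · e^0.001642 = 16.398 × 1.001643
F = 16.425 MXN per USD

16.425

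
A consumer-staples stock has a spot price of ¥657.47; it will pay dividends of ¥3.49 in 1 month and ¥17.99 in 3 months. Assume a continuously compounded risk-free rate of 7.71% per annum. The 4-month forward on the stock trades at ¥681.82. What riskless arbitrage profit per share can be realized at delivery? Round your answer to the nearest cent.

PV(dividends) I = 3.49·e^(−0.0771·1/12) + 17.99·e^(−0.0771·3/12) = 21.1142
Fair forward F* = (S − I)·e^(rT) = (657.47 − 21.1142)·e^0.025700 = 636.3558 × 1.026033 = 652.9221
Market ¥681.82 > fair 652.9221: forward overpriced → cash-and-carry (borrow at r, buy the stock and collect the dividends, short the forward).
Profit at T = |F_mkt − F*| = |681.82 − 652.9221| = ¥28.90 per share

¥28.90 per share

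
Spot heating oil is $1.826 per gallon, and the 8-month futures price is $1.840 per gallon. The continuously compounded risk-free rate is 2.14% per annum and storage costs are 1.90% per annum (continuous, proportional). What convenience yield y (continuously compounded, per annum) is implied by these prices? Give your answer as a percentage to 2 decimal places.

2.89%

F = S·e^((r+u−y)T) ⇒ (r+u−y) = ln(F/S)/T
ln(1.840/1.826) = 0.007638; /T ⇒ 0.011457
y = r + u − ln(F/S)/T = 0.0214 + 0.0190 − 0.011457 = 0.028943
y = 2.89%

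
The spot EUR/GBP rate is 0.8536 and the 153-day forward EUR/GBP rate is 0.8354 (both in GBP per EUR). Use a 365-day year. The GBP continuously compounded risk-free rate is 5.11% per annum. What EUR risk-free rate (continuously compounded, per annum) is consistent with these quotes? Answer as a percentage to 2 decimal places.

F = S·e^((r_GBP − r_EUR)T) ⇒ r_EUR = r_GBP − ln(F/S)/T
ln(0.8354/0.8536) = -0.021552; /(153/365) = -0.051415
r_EUR = 0.0511 + 0.051415 = 0.102515
r_EUR = 10.25%

10.25%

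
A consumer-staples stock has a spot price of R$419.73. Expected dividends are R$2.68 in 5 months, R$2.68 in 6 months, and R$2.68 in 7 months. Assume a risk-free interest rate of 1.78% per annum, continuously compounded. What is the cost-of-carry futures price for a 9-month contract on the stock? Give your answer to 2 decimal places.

R$417.30

PV(dividends) I = 2.68·e^(−0.0178·5/12) + 2.68·e^(−0.0178·6/12) + 2.68·e^(−0.0178·7/12)
I = 2.6602 + 2.6563 + 2.6523 = 7.9688
F = (S − I)·e^(rT) = (419.73 − 7.9688) · e^(0.0178·9/12)
= 411.7612 · e^0.013350 = 411.7612 × 1.013440 = R$417.30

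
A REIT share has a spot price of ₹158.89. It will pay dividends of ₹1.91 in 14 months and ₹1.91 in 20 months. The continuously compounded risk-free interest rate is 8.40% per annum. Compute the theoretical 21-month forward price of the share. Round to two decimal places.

PV(dividends) I = 1.91·e^(−0.0840·14/12) + 1.91·e^(−0.0840·20/12)
I = 1.7317 + 1.6605 = 3.3922
F = (S − I)·e^(rT) = (158.89 − 3.3922) · e^(0.0840·21/12)
= 155.4978 · e^0.147000 = 155.4978 × 1.158354 = ₹180.12

₹180.12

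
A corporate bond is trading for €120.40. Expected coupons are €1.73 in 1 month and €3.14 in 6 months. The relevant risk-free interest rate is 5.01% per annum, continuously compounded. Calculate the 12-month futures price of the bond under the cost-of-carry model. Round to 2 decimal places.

PV(coupons) I = 1.73·e^(−0.0501·1/12) + 3.14·e^(−0.0501·6/12)
I = 1.7228 + 3.0623 = 4.7851
F = (S − I)·e^(rT) = (120.40 − 4.7851) · e^(0.0501·12/12)
= 115.6149 · e^0.050100 = 115.6149 × 1.051376 = €121.55

€121.55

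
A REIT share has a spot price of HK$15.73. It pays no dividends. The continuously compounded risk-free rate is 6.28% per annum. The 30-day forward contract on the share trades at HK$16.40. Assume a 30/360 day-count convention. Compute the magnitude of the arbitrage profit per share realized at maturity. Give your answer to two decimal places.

HK$0.59 per share

Fair forward: F* = S·e^(carry·T), with carry = r = 0.0628
F* = 15.73 · e^(0.0628 × 30/360) = 15.73 · e^0.005233 = 15.73 × 1.005247 = HK$15.8125
Market HK$16.40 > fair HK$15.8125: forward overpriced → cash-and-carry (buy spot, short the forward).
At maturity, profit = |F_mkt − F*| = |16.40 − 15.8125| = HK$0.59 per share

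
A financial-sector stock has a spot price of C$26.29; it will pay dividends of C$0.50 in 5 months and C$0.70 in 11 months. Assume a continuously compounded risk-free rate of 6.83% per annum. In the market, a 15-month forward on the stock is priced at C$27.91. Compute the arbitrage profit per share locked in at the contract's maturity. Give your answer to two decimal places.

PV(dividends) I = 0.50·e^(−0.0683·5/12) + 0.70·e^(−0.0683·11/12) = 1.1435
Fair forward F* = (S − I)·e^(rT) = (26.29 − 1.1435)·e^0.085375 = 25.1465 × 1.089125 = 27.3877
Market C$27.91 > fair 27.3877: forward overpriced → cash-and-carry (borrow at r, buy the stock and collect the dividends, short the forward).
Profit at T = |F_mkt − F*| = |27.91 − 27.3877| = C$0.52 per share

C$0.52 per share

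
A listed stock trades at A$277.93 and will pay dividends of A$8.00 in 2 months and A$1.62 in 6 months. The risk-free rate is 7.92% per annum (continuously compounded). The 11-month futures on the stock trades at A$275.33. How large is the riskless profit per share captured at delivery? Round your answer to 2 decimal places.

A$13.36 per share

PV(dividends) I = 8.00·e^(−0.0792·2/12) + 1.62·e^(−0.0792·6/12) = 9.4522
Fair futures F* = (S − I)·e^(rT) = (277.93 − 9.4522)·e^0.072600 = 268.4778 × 1.075300 = 288.6942
Market A$275.33 < fair 288.6942: forward underpriced → reverse cash-and-carry (short the stock, invest proceeds at r, pay the dividends, go long the forward).
Profit at T = |F_mkt − F*| = |275.33 − 288.6942| = A$13.36 per share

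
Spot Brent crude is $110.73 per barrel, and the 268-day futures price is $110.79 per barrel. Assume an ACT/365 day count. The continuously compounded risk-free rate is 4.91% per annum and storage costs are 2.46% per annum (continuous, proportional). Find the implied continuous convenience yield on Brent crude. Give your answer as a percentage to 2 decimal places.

F = S·e^((r+u−y)T) ⇒ (r+u−y) = ln(F/S)/T
ln(110.79/110.73) = 0.000542; /T ⇒ 0.000738
y = r + u − ln(F/S)/T = 0.0491 + 0.0246 − 0.000738 = 0.072962
y = 7.30%

7.30%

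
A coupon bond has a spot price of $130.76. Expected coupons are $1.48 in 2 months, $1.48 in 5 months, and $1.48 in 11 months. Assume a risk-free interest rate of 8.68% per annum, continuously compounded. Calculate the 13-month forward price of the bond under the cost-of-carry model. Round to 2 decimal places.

$138.98

PV(coupons) I = 1.48·e^(−0.0868·2/12) + 1.48·e^(−0.0868·5/12) + 1.48·e^(−0.0868·11/12)
I = 1.4587 + 1.4274 + 1.3668 = 4.2529
F = (S − I)·e^(rT) = (130.76 − 4.2529) · e^(0.0868·13/12)
= 126.5071 · e^0.094033 = 126.5071 × 1.098596 = $138.98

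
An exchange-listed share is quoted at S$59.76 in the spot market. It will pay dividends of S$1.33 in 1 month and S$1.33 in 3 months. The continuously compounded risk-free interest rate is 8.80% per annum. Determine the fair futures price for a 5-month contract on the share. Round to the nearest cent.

PV(dividends) I = 1.33·e^(−0.0880·1/12) + 1.33·e^(−0.0880·3/12)
I = 1.3203 + 1.3011 = 2.6214
F = (S − I)·e^(rT) = (59.76 − 2.6214) · e^(0.0880·5/12)
= 57.1386 · e^0.036667 = 57.1386 × 1.037348 = S$59.27

S$59.27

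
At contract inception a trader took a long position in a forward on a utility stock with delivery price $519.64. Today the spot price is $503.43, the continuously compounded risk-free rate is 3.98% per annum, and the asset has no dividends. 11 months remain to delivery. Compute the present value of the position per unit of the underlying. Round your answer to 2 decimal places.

Current fair forward for the remaining 11 months: F = S·e^(r·T), r = 0.0398
F = 503.43 · e^(0.0398 × 11/12) = 503.43 × 1.037157 = 522.1359
Value of long forward = (F − K)·e^(−rT) = (522.1359 − 519.64) · e^(−0.0398·11/12)
= 2.4959 × 0.964174 = 2.41

$2.41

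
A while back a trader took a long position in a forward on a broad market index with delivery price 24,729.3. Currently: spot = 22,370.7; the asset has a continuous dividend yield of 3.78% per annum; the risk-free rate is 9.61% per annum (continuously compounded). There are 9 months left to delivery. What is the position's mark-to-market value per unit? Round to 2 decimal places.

-1264.26

Current fair forward for the remaining 9 months: F = S·e^((r − q)·T), (r − q) = 0.0961 − 0.0378 = 0.0583
F = 22370.7 · e^(0.0583 × 9/12) = 22370.7 × 1.04469502 = 23370.5589
Value of long forward = (F − K)·e^(−rT) = (23370.5589 − 24729.3) · e^(−0.0961·9/12)
= -1358.7411 × 0.93046111 = -1264.26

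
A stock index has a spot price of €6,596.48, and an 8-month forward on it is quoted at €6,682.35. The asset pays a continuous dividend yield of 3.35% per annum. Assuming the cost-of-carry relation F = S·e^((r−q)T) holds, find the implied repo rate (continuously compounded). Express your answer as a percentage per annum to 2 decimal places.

From F = S·e^((r−q)T): (r − q) = ln(F/S)/T
ln(6682.35/6596.48) = ln(1.013018) = 0.012934
(r − q) = 0.012934 / (8/12) = 0.019401
r = ln(F/S)/T + q = 0.019401 + 0.0335 = 0.052901
r = 5.29%

5.29%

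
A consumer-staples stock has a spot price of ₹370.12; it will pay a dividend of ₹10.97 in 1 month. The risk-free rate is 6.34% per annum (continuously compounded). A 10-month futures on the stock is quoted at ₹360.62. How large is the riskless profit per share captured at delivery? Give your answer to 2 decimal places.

₹18.08 per share

PV(dividends) I = 10.97·e^(−0.0634·1/12) = 10.9122
Fair futures F* = (S − I)·e^(rT) = (370.12 − 10.9122)·e^0.052833 = 359.2078 × 1.054254 = 378.6963
Market ₹360.62 < fair 378.6963: forward underpriced → reverse cash-and-carry (short the stock, invest proceeds at r, pay the dividends, go long the forward).
Profit at T = |F_mkt − F*| = |360.62 − 378.6963| = ₹18.08 per share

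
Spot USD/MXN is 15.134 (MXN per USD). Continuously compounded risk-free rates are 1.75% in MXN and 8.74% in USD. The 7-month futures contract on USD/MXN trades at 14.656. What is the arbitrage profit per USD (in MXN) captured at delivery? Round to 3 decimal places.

Fair futures: F* = S·e^(carry·T), with carry = (r_MXN − r_USD) = 0.0175 − 0.0874 = -0.0699
F* = 15.134 · e^(-0.0699 × 7/12) = 15.134 · e^-0.040775 = 15.134 × 0.960045 = 14.5293
Market 14.656 > fair 14.5293: forward overpriced → cash-and-carry (buy spot, short the forward).
At maturity, profit = |F_mkt − F*| = |14.656 − 14.5293| = 0.127 per USD (in MXN)

0.127 per USD (in MXN)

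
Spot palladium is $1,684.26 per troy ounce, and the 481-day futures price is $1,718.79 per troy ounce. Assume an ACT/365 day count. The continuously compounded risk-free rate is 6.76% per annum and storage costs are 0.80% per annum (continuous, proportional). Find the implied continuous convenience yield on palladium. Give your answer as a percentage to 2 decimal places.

F = S·e^((r+u−y)T) ⇒ (r+u−y) = ln(F/S)/T
ln(1718.79/1684.26) = 0.020294; /T ⇒ 0.015400
y = r + u − ln(F/S)/T = 0.0676 + 0.0080 − 0.015400 = 0.060200
y = 6.02%

6.02%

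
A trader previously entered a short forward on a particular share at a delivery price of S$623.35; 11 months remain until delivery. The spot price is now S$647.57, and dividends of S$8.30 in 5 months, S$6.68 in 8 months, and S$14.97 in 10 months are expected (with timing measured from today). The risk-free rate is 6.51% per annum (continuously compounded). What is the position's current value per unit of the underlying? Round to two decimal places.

PV(remaining dividends) I = 8.30·e^(−0.0651·5/12) + 6.68·e^(−0.0651·8/12) + 14.97·e^(−0.0651·10/12) = 28.6537
Current forward F = (S − I)·e^(rT) = (647.57 − 28.6537)·e^(0.0651·11/12) = 618.9163 × 1.061492 = 656.9747
Value (long) = (F − K)·e^(−rT) = (656.9747 − 623.35) × 0.942071 = 31.6769
Short position value = −(long value) = -S$31.68

-S$31.68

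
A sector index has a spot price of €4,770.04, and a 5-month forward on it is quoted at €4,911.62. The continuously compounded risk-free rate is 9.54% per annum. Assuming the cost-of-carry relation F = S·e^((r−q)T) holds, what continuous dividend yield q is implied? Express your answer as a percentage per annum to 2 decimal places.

2.52%

From F = S·e^((r−q)T): (r − q) = ln(F/S)/T
ln(4911.62/4770.04) = ln(1.029681) = 0.029249
(r − q) = 0.029249 / (5/12) = 0.070198
q = r − ln(F/S)/T = 0.0954 − 0.070198 = 0.025202
q = 2.52%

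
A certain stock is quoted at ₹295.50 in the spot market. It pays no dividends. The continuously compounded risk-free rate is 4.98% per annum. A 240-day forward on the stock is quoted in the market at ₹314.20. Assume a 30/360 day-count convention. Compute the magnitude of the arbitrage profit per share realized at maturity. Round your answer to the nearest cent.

Fair forward: F* = S·e^(carry·T), with carry = r = 0.0498
F* = 295.50 · e^(0.0498 × 240/360) = 295.50 · e^0.033200 = 295.50 × 1.033757 = ₹305.4752
Market ₹314.20 > fair ₹305.4752: forward overpriced → cash-and-carry (buy spot, short the forward).
At maturity, profit = |F_mkt − F*| = |314.20 − 305.4752| = ₹8.72 per share

₹8.72 per share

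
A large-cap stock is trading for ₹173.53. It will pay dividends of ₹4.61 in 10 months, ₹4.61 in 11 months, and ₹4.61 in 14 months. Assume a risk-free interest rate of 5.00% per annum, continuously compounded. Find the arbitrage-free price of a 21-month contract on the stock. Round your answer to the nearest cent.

PV(dividends) I = 4.61·e^(−0.0500·10/12) + 4.61·e^(−0.0500·11/12) + 4.61·e^(−0.0500·14/12)
I = 4.4219 + 4.4035 + 4.3488 = 13.1742
F = (S − I)·e^(rT) = (173.53 − 13.1742) · e^(0.0500·21/12)
= 160.3558 · e^0.087500 = 160.3558 × 1.091442 = ₹175.02

₹175.02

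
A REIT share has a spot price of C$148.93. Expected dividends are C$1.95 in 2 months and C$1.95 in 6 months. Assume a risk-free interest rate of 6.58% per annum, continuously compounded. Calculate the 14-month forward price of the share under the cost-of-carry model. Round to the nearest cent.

PV(dividends) I = 1.95·e^(−0.0658·2/12) + 1.95·e^(−0.0658·6/12)
I = 1.9287 + 1.8869 = 3.8156
F = (S − I)·e^(rT) = (148.93 − 3.8156) · e^(0.0658·14/12)
= 145.1144 · e^0.076767 = 145.1144 × 1.079790 = C$156.69

C$156.69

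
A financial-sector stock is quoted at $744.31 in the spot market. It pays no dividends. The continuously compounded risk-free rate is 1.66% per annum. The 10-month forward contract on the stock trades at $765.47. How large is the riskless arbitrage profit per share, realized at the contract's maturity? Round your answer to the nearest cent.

Fair forward: F* = S·e^(carry·T), with carry = r = 0.0166
F* = 744.31 · e^(0.0166 × 10/12) = 744.31 · e^0.013833 = 744.31 × 1.013929 = $754.6775
Market $765.47 > fair $754.6775: forward overpriced → cash-and-carry (buy spot, short the forward).
At maturity, profit = |F_mkt − F*| = |765.47 − 754.6775| = $10.79 per share

$10.79 per share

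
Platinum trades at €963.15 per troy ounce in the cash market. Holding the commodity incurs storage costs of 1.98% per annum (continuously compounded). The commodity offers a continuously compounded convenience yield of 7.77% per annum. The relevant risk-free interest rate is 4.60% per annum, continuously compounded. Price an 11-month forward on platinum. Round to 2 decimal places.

Net carry = r + u − y = 0.0460 + 0.0198 − 0.0777 = -0.0119
F = S·e^((r+u−y)T) = 963.15 · e^(-0.0119 × 11/12) = 963.15 · e^-0.010908
= 963.15 × 0.989151 = €952.70 per troy ounce

€952.70 per troy ounce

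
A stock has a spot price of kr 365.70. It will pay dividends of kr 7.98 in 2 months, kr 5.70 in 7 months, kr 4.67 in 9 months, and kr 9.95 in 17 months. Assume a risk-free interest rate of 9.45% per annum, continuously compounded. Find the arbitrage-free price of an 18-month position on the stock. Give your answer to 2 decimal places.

PV(dividends) I = 7.98·e^(−0.0945·2/12) + 5.70·e^(−0.0945·7/12) + 4.67·e^(−0.0945·9/12) + 9.95·e^(−0.0945·17/12)
I = 7.8553 + 5.3943 + 4.3505 + 8.7033 = 26.3034
F = (S − I)·e^(rT) = (365.70 − 26.3034) · e^(0.0945·18/12)
= 339.3966 · e^0.141750 = 339.3966 × 1.152289 = kr 391.08

kr 391.08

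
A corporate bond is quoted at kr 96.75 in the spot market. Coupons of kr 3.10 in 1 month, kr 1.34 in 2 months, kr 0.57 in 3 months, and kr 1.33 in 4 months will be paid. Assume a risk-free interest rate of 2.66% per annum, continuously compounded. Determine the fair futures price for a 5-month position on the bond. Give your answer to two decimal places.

PV(coupons) I = 3.10·e^(−0.0266·1/12) + 1.34·e^(−0.0266·2/12) + 0.57·e^(−0.0266·3/12) + 1.33·e^(−0.0266·4/12)
I = 3.0931 + 1.3341 + 0.5662 + 1.3183 = 6.3117
F = (S − I)·e^(rT) = (96.75 − 6.3117) · e^(0.0266·5/12)
= 90.4383 · e^0.011083 = 90.4383 × 1.011145 = kr 91.45

kr 91.45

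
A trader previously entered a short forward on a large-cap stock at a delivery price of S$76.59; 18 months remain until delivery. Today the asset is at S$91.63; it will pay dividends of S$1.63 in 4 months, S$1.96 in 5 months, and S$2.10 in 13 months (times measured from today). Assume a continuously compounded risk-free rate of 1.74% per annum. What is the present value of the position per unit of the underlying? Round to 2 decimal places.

PV(remaining dividends) I = 1.63·e^(−0.0174·4/12) + 1.96·e^(−0.0174·5/12) + 2.10·e^(−0.0174·13/12) = 5.6272
Current forward F = (S − I)·e^(rT) = (91.63 − 5.6272)·e^(0.0174·18/12) = 86.0028 × 1.026444 = 88.2771
Value (long) = (F − K)·e^(−rT) = (88.2771 − 76.59) × 0.974238 = 11.3860
Short position value = −(long value) = -S$11.39

-S$11.39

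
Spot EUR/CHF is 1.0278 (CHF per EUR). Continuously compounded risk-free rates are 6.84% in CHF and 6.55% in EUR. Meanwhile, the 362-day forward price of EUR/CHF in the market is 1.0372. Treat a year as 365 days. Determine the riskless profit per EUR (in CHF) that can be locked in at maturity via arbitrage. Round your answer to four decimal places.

0.0064 per EUR (in CHF)

Fair forward: F* = S·e^(carry·T), with carry = (r_CHF − r_EUR) = 0.0684 − 0.0655 = 0.0029
F* = 1.0278 · e^(0.0029 × 362/365) = 1.0278 · e^0.002876 = 1.0278 × 1.002880 = 1.0308
Market 1.0372 > fair 1.0308: forward overpriced → cash-and-carry (buy spot, short the forward).
At maturity, profit = |F_mkt − F*| = |1.0372 − 1.0308| = 0.0064 per EUR (in CHF)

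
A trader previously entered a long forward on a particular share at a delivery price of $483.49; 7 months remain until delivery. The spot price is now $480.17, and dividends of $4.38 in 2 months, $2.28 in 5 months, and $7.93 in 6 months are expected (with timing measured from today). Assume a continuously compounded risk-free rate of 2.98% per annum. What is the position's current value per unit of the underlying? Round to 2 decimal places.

-$9.41

PV(remaining dividends) I = 4.38·e^(−0.0298·2/12) + 2.28·e^(−0.0298·5/12) + 7.93·e^(−0.0298·6/12) = 14.4229
Current forward F = (S − I)·e^(rT) = (480.17 − 14.4229)·e^(0.0298·7/12) = 465.7471 × 1.017535 = 473.9140
Value (long) = (F − K)·e^(−rT) = (473.9140 − 483.49) × 0.982767 = -9.4110
Value = -$9.41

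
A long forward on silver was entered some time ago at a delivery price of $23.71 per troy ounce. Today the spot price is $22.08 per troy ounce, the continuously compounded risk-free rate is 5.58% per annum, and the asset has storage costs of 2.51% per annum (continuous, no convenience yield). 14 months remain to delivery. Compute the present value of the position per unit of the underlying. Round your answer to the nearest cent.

$0.52 per troy ounce

Current fair forward for the remaining 14 months: F = S·e^((r + u)·T), (r + u) = 0.0558 + 0.0251 = 0.0809
F = 22.08 · e^(0.0809 × 14/12) = 22.08 × 1.098981 = 24.2655
Value of long forward = (F − K)·e^(−rT) = (24.2655 − 23.71) · e^(−0.0558·14/12)
= 0.5555 × 0.936974 = 0.52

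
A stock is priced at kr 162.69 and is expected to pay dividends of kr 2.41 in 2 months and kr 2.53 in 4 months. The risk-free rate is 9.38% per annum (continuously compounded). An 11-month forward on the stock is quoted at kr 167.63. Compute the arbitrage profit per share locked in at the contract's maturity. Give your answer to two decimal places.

PV(dividends) I = 2.41·e^(−0.0938·2/12) + 2.53·e^(−0.0938·4/12) = 4.8247
Fair forward F* = (S − I)·e^(rT) = (162.69 − 4.8247)·e^0.085983 = 157.8653 × 1.089788 = 172.0397
Market kr 167.63 < fair 172.0397: forward underpriced → reverse cash-and-carry (short the stock, invest proceeds at r, pay the dividends, go long the forward).
Profit at T = |F_mkt − F*| = |167.63 − 172.0397| = kr 4.41 per share

kr 4.41 per share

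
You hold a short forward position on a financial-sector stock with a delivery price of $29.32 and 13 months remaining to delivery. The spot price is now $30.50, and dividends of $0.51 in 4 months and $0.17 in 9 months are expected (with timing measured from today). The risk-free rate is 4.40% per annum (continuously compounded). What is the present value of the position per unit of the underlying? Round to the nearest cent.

PV(remaining dividends) I = 0.51·e^(−0.0440·4/12) + 0.17·e^(−0.0440·9/12) = 0.6671
Current forward F = (S − I)·e^(rT) = (30.50 − 0.6671)·e^(0.0440·13/12) = 29.8329 × 1.048821 = 31.2894
Value (long) = (F − K)·e^(−rT) = (31.2894 − 29.32) × 0.953452 = 1.8777
Short position value = −(long value) = -$1.88

-$1.88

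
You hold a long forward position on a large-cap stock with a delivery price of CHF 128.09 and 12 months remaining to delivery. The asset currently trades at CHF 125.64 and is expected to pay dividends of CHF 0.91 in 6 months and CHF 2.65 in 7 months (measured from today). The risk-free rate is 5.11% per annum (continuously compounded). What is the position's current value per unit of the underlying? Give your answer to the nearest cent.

CHF 0.47

PV(remaining dividends) I = 0.91·e^(−0.0511·6/12) + 2.65·e^(−0.0511·7/12) = 3.4592
Current forward F = (S − I)·e^(rT) = (125.64 − 3.4592)·e^(0.0511·12/12) = 122.1808 × 1.052428 = 128.5865
Value (long) = (F − K)·e^(−rT) = (128.5865 − 128.09) × 0.950184 = 0.4718
Value = CHF 0.47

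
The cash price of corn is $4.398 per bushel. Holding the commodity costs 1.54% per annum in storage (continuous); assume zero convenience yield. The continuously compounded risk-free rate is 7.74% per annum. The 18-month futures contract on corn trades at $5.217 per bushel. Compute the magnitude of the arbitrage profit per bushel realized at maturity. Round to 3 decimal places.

$0.162 per bushel

Fair futures: F* = S·e^(carry·T), with carry = (r + u) = 0.0774 + 0.0154 = 0.0928
F* = 4.398 · e^(0.0928 × 18/12) = 4.398 · e^0.139200 = 4.398 × 1.149354 = $5.0549
Market $5.217 > fair $5.0549: forward overpriced → cash-and-carry (buy spot, short the forward).
At maturity, profit = |F_mkt − F*| = |5.217 − 5.0549| = $0.162 per bushel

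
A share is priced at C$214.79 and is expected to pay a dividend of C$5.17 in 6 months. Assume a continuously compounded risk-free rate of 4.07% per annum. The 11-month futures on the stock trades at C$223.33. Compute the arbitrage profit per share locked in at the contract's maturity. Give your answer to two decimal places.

C$5.63 per share

PV(dividends) I = 5.17·e^(−0.0407·6/12) = 5.0659
Fair futures F* = (S − I)·e^(rT) = (214.79 − 5.0659)·e^0.037308 = 209.7241 × 1.038013 = 217.6963
Market C$223.33 > fair 217.6963: forward overpriced → cash-and-carry (borrow at r, buy the stock and collect the dividends, short the forward).
Profit at T = |F_mkt − F*| = |223.33 − 217.6963| = C$5.63 per share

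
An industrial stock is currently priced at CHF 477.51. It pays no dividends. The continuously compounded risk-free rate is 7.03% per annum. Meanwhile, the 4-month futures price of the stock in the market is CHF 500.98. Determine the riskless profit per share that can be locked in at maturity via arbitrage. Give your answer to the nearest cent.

CHF 12.15 per share

Fair futures: F* = S·e^(carry·T), with carry = r = 0.0703
F* = 477.51 · e^(0.0703 × 4/12) = 477.51 · e^0.023433 = 477.51 × 1.023710 = CHF 488.8318
Market CHF 500.98 > fair CHF 488.8318: forward overpriced → cash-and-carry (buy spot, short the forward).
At maturity, profit = |F_mkt − F*| = |500.98 − 488.8318| = CHF 12.15 per share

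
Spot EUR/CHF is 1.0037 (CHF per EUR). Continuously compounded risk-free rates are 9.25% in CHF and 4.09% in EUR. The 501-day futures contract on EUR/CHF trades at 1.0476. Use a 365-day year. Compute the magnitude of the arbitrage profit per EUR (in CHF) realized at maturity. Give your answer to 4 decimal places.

Fair futures: F* = S·e^(carry·T), with carry = (r_CHF − r_EUR) = 0.0925 − 0.0409 = 0.0516
F* = 1.0037 · e^(0.0516 × 501/365) = 1.0037 · e^0.070826 = 1.0037 × 1.073394 = 1.0774
Market 1.0476 < fair 1.0774: forward underpriced → reverse cash-and-carry (short spot, go long the forward).
At maturity, profit = |F_mkt − F*| = |1.0476 − 1.0774| = 0.0298 per EUR (in CHF)

0.0298 per EUR (in CHF)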